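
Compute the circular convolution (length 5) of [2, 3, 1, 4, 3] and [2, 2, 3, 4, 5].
Use y[k] = Σ_j s[j]·t[(k-j) mod 5]. y[0] = 2×2 + 3×5 + 1×4 + 4×3 + 3×2 = 41; y[1] = 2×2 + 3×2 + 1×5 + 4×4 + 3×3 = 40; y[2] = 2×3 + 3×2 + 1×2 + 4×5 + 3×4 = 46; y[3] = 2×4 + 3×3 + 1×2 + 4×2 + 3×5 = 42; y[4] = 2×5 + 3×4 + 1×3 + 4×2 + 3×2 = 39. Result: [41, 40, 46, 42, 39]

[41, 40, 46, 42, 39]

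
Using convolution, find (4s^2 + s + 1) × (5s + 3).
Ascending coefficients: a = [1, 1, 4], b = [3, 5]. c[0] = 1×3 = 3; c[1] = 1×5 + 1×3 = 8; c[2] = 1×5 + 4×3 = 17; c[3] = 4×5 = 20. Result coefficients: [3, 8, 17, 20] → 20s^3 + 17s^2 + 8s + 3

20s^3 + 17s^2 + 8s + 3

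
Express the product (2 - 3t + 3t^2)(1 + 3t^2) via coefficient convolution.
Ascending coefficients: a = [2, -3, 3], b = [1, 0, 3]. c[0] = 2×1 = 2; c[1] = 2×0 + -3×1 = -3; c[2] = 2×3 + -3×0 + 3×1 = 9; c[3] = -3×3 + 3×0 = -9; c[4] = 3×3 = 9. Result coefficients: [2, -3, 9, -9, 9] → 2 - 3t + 9t^2 - 9t^3 + 9t^4

2 - 3t + 9t^2 - 9t^3 + 9t^4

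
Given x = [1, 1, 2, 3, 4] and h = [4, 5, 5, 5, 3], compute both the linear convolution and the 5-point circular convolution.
Linear: y_lin[0] = 1×4 = 4; y_lin[1] = 1×5 + 1×4 = 9; y_lin[2] = 1×5 + 1×5 + 2×4 = 18; y_lin[3] = 1×5 + 1×5 + 2×5 + 3×4 = 32; y_lin[4] = 1×3 + 1×5 + 2×5 + 3×5 + 4×4 = 49; y_lin[5] = 1×3 + 2×5 + 3×5 + 4×5 = 48; y_lin[6] = 2×3 + 3×5 + 4×5 = 41; y_lin[7] = 3×3 + 4×5 = 29; y_lin[8] = 4×3 = 12 → [4, 9, 18, 32, 49, 48, 41, 29, 12]. Circular (length 5): y[0] = 1×4 + 1×3 + 2×5 + 3×5 + 4×5 = 52; y[1] = 1×5 + 1×4 + 2×3 + 3×5 + 4×5 = 50; y[2] = 1×5 + 1×5 + 2×4 + 3×3 + 4×5 = 47; y[3] = 1×5 + 1×5 + 2×5 + 3×4 + 4×3 = 44; y[4] = 1×3 + 1×5 + 2×5 + 3×5 + 4×4 = 49 → [52, 50, 47, 44, 49]

Linear: [4, 9, 18, 32, 49, 48, 41, 29, 12], Circular: [52, 50, 47, 44, 49]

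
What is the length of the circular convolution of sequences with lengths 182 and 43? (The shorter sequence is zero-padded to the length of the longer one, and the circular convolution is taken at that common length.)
Circular convolution (zero-padding the shorter input) has length max(m, n) = max(182, 43) = 182

182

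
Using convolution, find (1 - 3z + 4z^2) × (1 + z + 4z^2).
Ascending coefficients: a = [1, -3, 4], b = [1, 1, 4]. c[0] = 1×1 = 1; c[1] = 1×1 + -3×1 = -2; c[2] = 1×4 + -3×1 + 4×1 = 5; c[3] = -3×4 + 4×1 = -8; c[4] = 4×4 = 16. Result coefficients: [1, -2, 5, -8, 16] → 1 - 2z + 5z^2 - 8z^3 + 16z^4

1 - 2z + 5z^2 - 8z^3 + 16z^4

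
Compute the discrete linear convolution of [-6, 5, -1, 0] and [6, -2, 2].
y[0] = -6×6 = -36; y[1] = -6×-2 + 5×6 = 42; y[2] = -6×2 + 5×-2 + -1×6 = -28; y[3] = 5×2 + -1×-2 + 0×6 = 12; y[4] = -1×2 + 0×-2 = -2; y[5] = 0×2 = 0

[-36, 42, -28, 12, -2, 0]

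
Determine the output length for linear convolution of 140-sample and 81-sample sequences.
Linear/full convolution length: m + n - 1 = 140 + 81 - 1 = 220

220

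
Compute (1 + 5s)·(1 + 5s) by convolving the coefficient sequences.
Ascending coefficients: a = [1, 5], b = [1, 5]. c[0] = 1×1 = 1; c[1] = 1×5 + 5×1 = 10; c[2] = 5×5 = 25. Result coefficients: [1, 10, 25] → 1 + 10s + 25s^2

1 + 10s + 25s^2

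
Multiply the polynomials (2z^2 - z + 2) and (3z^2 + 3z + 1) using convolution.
Ascending coefficients: a = [2, -1, 2], b = [1, 3, 3]. c[0] = 2×1 = 2; c[1] = 2×3 + -1×1 = 5; c[2] = 2×3 + -1×3 + 2×1 = 5; c[3] = -1×3 + 2×3 = 3; c[4] = 2×3 = 6. Result coefficients: [2, 5, 5, 3, 6] → 6z^4 + 3z^3 + 5z^2 + 5z + 2

6z^4 + 3z^3 + 5z^2 + 5z + 2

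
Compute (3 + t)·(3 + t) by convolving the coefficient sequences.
Ascending coefficients: a = [3, 1], b = [3, 1]. c[0] = 3×3 = 9; c[1] = 3×1 + 1×3 = 6; c[2] = 1×1 = 1. Result coefficients: [9, 6, 1] → 9 + 6t + t^2

9 + 6t + t^2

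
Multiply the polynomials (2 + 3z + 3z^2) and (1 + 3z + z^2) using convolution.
Ascending coefficients: a = [2, 3, 3], b = [1, 3, 1]. c[0] = 2×1 = 2; c[1] = 2×3 + 3×1 = 9; c[2] = 2×1 + 3×3 + 3×1 = 14; c[3] = 3×1 + 3×3 = 12; c[4] = 3×1 = 3. Result coefficients: [2, 9, 14, 12, 3] → 2 + 9z + 14z^2 + 12z^3 + 3z^4

2 + 9z + 14z^2 + 12z^3 + 3z^4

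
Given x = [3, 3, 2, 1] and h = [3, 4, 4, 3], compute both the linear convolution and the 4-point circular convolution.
Linear: y_lin[0] = 3×3 = 9; y_lin[1] = 3×4 + 3×3 = 21; y_lin[2] = 3×4 + 3×4 + 2×3 = 30; y_lin[3] = 3×3 + 3×4 + 2×4 + 1×3 = 32; y_lin[4] = 3×3 + 2×4 + 1×4 = 21; y_lin[5] = 2×3 + 1×4 = 10; y_lin[6] = 1×3 = 3 → [9, 21, 30, 32, 21, 10, 3]. Circular (length 4): y[0] = 3×3 + 3×3 + 2×4 + 1×4 = 30; y[1] = 3×4 + 3×3 + 2×3 + 1×4 = 31; y[2] = 3×4 + 3×4 + 2×3 + 1×3 = 33; y[3] = 3×3 + 3×4 + 2×4 + 1×3 = 32 → [30, 31, 33, 32]

Linear: [9, 21, 30, 32, 21, 10, 3], Circular: [30, 31, 33, 32]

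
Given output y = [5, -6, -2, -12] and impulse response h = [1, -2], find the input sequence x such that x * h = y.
Deconvolve y=[5, -6, -2, -12] by h=[1, -2]. Since h[0]=1, solve forward: x[0] = y[0] / 1 = 5; x[1] = (y[1] - 5×-2) / 1 = 4; x[2] = (y[2] - 4×-2) / 1 = 6. So x = [5, 4, 6]. Check by forward convolution: y[0] = 5×1 = 5; y[1] = 5×-2 + 4×1 = -6; y[2] = 4×-2 + 6×1 = -2; y[3] = 6×-2 = -12

[5, 4, 6]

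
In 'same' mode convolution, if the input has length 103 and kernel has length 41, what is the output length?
'Same' mode returns an output with the same length as the input: 103

103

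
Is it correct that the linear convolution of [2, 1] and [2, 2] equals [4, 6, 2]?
Recompute linear convolution of [2, 1] and [2, 2]: y[0] = 2×2 = 4; y[1] = 2×2 + 1×2 = 6; y[2] = 1×2 = 2 → [4, 6, 2]. Given [4, 6, 2] matches, so answer: Yes

Yes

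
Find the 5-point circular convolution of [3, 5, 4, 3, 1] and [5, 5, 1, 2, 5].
Use y[k] = Σ_j f[j]·g[(k-j) mod 5]. y[0] = 3×5 + 5×5 + 4×2 + 3×1 + 1×5 = 56; y[1] = 3×5 + 5×5 + 4×5 + 3×2 + 1×1 = 67; y[2] = 3×1 + 5×5 + 4×5 + 3×5 + 1×2 = 65; y[3] = 3×2 + 5×1 + 4×5 + 3×5 + 1×5 = 51; y[4] = 3×5 + 5×2 + 4×1 + 3×5 + 1×5 = 49. Result: [56, 67, 65, 51, 49]

[56, 67, 65, 51, 49]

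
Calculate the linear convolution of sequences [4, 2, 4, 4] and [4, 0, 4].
y[0] = 4×4 = 16; y[1] = 4×0 + 2×4 = 8; y[2] = 4×4 + 2×0 + 4×4 = 32; y[3] = 2×4 + 4×0 + 4×4 = 24; y[4] = 4×4 + 4×0 = 16; y[5] = 4×4 = 16

[16, 8, 32, 24, 16, 16]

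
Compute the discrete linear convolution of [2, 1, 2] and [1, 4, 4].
y[0] = 2×1 = 2; y[1] = 2×4 + 1×1 = 9; y[2] = 2×4 + 1×4 + 2×1 = 14; y[3] = 1×4 + 2×4 = 12; y[4] = 2×4 = 8

[2, 9, 14, 12, 8]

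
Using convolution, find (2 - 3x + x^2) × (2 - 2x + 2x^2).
Ascending coefficients: a = [2, -3, 1], b = [2, -2, 2]. c[0] = 2×2 = 4; c[1] = 2×-2 + -3×2 = -10; c[2] = 2×2 + -3×-2 + 1×2 = 12; c[3] = -3×2 + 1×-2 = -8; c[4] = 1×2 = 2. Result coefficients: [4, -10, 12, -8, 2] → 4 - 10x + 12x^2 - 8x^3 + 2x^4

4 - 10x + 12x^2 - 8x^3 + 2x^4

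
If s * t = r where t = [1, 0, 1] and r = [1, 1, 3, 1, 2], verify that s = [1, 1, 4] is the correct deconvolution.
Forward-compute [1, 1, 4] * [1, 0, 1]: r[0] = 1×1 = 1; r[1] = 1×0 + 1×1 = 1; r[2] = 1×1 + 1×0 + 4×1 = 5; r[3] = 1×1 + 4×0 = 1; r[4] = 4×1 = 4 → [1, 1, 5, 1, 4]. Does not match given r = [1, 1, 3, 1, 2].

Not verified. [1, 1, 4] * [1, 0, 1] = [1, 1, 5, 1, 4], which differs from [1, 1, 3, 1, 2] at index 2.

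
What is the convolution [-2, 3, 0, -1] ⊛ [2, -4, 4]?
y[0] = -2×2 = -4; y[1] = -2×-4 + 3×2 = 14; y[2] = -2×4 + 3×-4 + 0×2 = -20; y[3] = 3×4 + 0×-4 + -1×2 = 10; y[4] = 0×4 + -1×-4 = 4; y[5] = -1×4 = -4

[-4, 14, -20, 10, 4, -4]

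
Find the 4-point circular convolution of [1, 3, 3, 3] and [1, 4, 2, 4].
Use y[k] = Σ_j a[j]·b[(k-j) mod 4]. y[0] = 1×1 + 3×4 + 3×2 + 3×4 = 31; y[1] = 1×4 + 3×1 + 3×4 + 3×2 = 25; y[2] = 1×2 + 3×4 + 3×1 + 3×4 = 29; y[3] = 1×4 + 3×2 + 3×4 + 3×1 = 25. Result: [31, 25, 29, 25]

[31, 25, 29, 25]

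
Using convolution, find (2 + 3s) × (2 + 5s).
Ascending coefficients: a = [2, 3], b = [2, 5]. c[0] = 2×2 = 4; c[1] = 2×5 + 3×2 = 16; c[2] = 3×5 = 15. Result coefficients: [4, 16, 15] → 4 + 16s + 15s^2

4 + 16s + 15s^2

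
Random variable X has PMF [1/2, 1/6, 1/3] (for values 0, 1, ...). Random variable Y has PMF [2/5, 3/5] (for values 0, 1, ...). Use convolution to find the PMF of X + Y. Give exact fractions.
P(X+Y=k) = Σ_i P(X=i)·P(Y=k-i) — a convolution of [1/2, 1/6, 1/3] and [2/5, 3/5]. P(X+Y=0) = (1/2)×(2/5) = 1/5; P(X+Y=1) = (1/2)×(3/5) + (1/6)×(2/5) = 3/10 + 1/15 = 11/30; P(X+Y=2) = (1/6)×(3/5) + (1/3)×(2/5) = 1/10 + 2/15 = 7/30; P(X+Y=3) = (1/3)×(3/5) = 1/5. PMF: [1/5, 11/30, 7/30, 1/5] (sums to 1 ✓)

[1/5, 11/30, 7/30, 1/5]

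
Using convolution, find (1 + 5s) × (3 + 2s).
Ascending coefficients: a = [1, 5], b = [3, 2]. c[0] = 1×3 = 3; c[1] = 1×2 + 5×3 = 17; c[2] = 5×2 = 10. Result coefficients: [3, 17, 10] → 3 + 17s + 10s^2

3 + 17s + 10s^2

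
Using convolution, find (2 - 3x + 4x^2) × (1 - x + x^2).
Ascending coefficients: a = [2, -3, 4], b = [1, -1, 1]. c[0] = 2×1 = 2; c[1] = 2×-1 + -3×1 = -5; c[2] = 2×1 + -3×-1 + 4×1 = 9; c[3] = -3×1 + 4×-1 = -7; c[4] = 4×1 = 4. Result coefficients: [2, -5, 9, -7, 4] → 2 - 5x + 9x^2 - 7x^3 + 4x^4

2 - 5x + 9x^2 - 7x^3 + 4x^4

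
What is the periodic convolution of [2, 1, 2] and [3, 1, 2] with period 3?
Use y[k] = Σ_j a[j]·b[(k-j) mod 3]. y[0] = 2×3 + 1×2 + 2×1 = 10; y[1] = 2×1 + 1×3 + 2×2 = 9; y[2] = 2×2 + 1×1 + 2×3 = 11. Result: [10, 9, 11]

[10, 9, 11]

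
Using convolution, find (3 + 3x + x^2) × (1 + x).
Ascending coefficients: a = [3, 3, 1], b = [1, 1]. c[0] = 3×1 = 3; c[1] = 3×1 + 3×1 = 6; c[2] = 3×1 + 1×1 = 4; c[3] = 1×1 = 1. Result coefficients: [3, 6, 4, 1] → 3 + 6x + 4x^2 + x^3

3 + 6x + 4x^2 + x^3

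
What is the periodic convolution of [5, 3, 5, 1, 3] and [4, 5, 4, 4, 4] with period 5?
Use y[k] = Σ_j s[j]·t[(k-j) mod 5]. y[0] = 5×4 + 3×4 + 5×4 + 1×4 + 3×5 = 71; y[1] = 5×5 + 3×4 + 5×4 + 1×4 + 3×4 = 73; y[2] = 5×4 + 3×5 + 5×4 + 1×4 + 3×4 = 71; y[3] = 5×4 + 3×4 + 5×5 + 1×4 + 3×4 = 73; y[4] = 5×4 + 3×4 + 5×4 + 1×5 + 3×4 = 69. Result: [71, 73, 71, 73, 69]

[71, 73, 71, 73, 69]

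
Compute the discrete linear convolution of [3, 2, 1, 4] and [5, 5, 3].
y[0] = 3×5 = 15; y[1] = 3×5 + 2×5 = 25; y[2] = 3×3 + 2×5 + 1×5 = 24; y[3] = 2×3 + 1×5 + 4×5 = 31; y[4] = 1×3 + 4×5 = 23; y[5] = 4×3 = 12

[15, 25, 24, 31, 23, 12]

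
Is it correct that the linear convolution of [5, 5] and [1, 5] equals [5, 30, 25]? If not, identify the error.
Recompute linear convolution of [5, 5] and [1, 5]: y[0] = 5×1 = 5; y[1] = 5×5 + 5×1 = 30; y[2] = 5×5 = 25 → [5, 30, 25]. Given [5, 30, 25] matches, so answer: Yes

Yes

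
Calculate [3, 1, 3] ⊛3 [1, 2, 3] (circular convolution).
Use y[k] = Σ_j f[j]·g[(k-j) mod 3]. y[0] = 3×1 + 1×3 + 3×2 = 12; y[1] = 3×2 + 1×1 + 3×3 = 16; y[2] = 3×3 + 1×2 + 3×1 = 14. Result: [12, 16, 14]

[12, 16, 14]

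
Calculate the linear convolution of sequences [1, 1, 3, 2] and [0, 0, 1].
y[0] = 1×0 = 0; y[1] = 1×0 + 1×0 = 0; y[2] = 1×1 + 1×0 + 3×0 = 1; y[3] = 1×1 + 3×0 + 2×0 = 1; y[4] = 3×1 + 2×0 = 3; y[5] = 2×1 = 2

[0, 0, 1, 1, 3, 2]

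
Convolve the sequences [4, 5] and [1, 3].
y[0] = 4×1 = 4; y[1] = 4×3 + 5×1 = 17; y[2] = 5×3 = 15

[4, 17, 15]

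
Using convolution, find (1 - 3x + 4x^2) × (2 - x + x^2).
Ascending coefficients: a = [1, -3, 4], b = [2, -1, 1]. c[0] = 1×2 = 2; c[1] = 1×-1 + -3×2 = -7; c[2] = 1×1 + -3×-1 + 4×2 = 12; c[3] = -3×1 + 4×-1 = -7; c[4] = 4×1 = 4. Result coefficients: [2, -7, 12, -7, 4] → 2 - 7x + 12x^2 - 7x^3 + 4x^4

2 - 7x + 12x^2 - 7x^3 + 4x^4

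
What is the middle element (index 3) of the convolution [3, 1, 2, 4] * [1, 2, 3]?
Use y[k] = Σ_i a[i]·b[k-i] at k=3. y[3] = 1×3 + 2×2 + 4×1 = 11

11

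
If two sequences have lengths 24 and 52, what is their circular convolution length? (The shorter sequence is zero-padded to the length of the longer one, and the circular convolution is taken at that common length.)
Circular convolution (zero-padding the shorter input) has length max(m, n) = max(24, 52) = 52

52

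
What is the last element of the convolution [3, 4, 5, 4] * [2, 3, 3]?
Use y[k] = Σ_i a[i]·b[k-i] at k=5. y[5] = 4×3 = 12

12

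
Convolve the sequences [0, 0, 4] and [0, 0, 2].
y[0] = 0×0 = 0; y[1] = 0×0 + 0×0 = 0; y[2] = 0×2 + 0×0 + 4×0 = 0; y[3] = 0×2 + 4×0 = 0; y[4] = 4×2 = 8

[0, 0, 0, 0, 8]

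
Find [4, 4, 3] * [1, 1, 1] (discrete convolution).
y[0] = 4×1 = 4; y[1] = 4×1 + 4×1 = 8; y[2] = 4×1 + 4×1 + 3×1 = 11; y[3] = 4×1 + 3×1 = 7; y[4] = 3×1 = 3

[4, 8, 11, 7, 3]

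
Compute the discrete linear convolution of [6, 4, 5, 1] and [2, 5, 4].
y[0] = 6×2 = 12; y[1] = 6×5 + 4×2 = 38; y[2] = 6×4 + 4×5 + 5×2 = 54; y[3] = 4×4 + 5×5 + 1×2 = 43; y[4] = 5×4 + 1×5 = 25; y[5] = 1×4 = 4

[12, 38, 54, 43, 25, 4]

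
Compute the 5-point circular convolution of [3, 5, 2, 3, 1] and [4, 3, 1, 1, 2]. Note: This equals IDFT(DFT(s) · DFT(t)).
Either evaluate y[k] = Σ_j s[j]·t[(k-j) mod 5] directly, or use IDFT(DFT(s) · DFT(t)). y[0] = 3×4 + 5×2 + 2×1 + 3×1 + 1×3 = 30; y[1] = 3×3 + 5×4 + 2×2 + 3×1 + 1×1 = 37; y[2] = 3×1 + 5×3 + 2×4 + 3×2 + 1×1 = 33; y[3] = 3×1 + 5×1 + 2×3 + 3×4 + 1×2 = 28; y[4] = 3×2 + 5×1 + 2×1 + 3×3 + 1×4 = 26. Result: [30, 37, 33, 28, 26]

[30, 37, 33, 28, 26]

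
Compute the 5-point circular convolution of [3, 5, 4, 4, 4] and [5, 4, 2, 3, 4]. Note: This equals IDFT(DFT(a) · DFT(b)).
Either evaluate y[k] = Σ_j a[j]·b[(k-j) mod 5] directly, or use IDFT(DFT(a) · DFT(b)). y[0] = 3×5 + 5×4 + 4×3 + 4×2 + 4×4 = 71; y[1] = 3×4 + 5×5 + 4×4 + 4×3 + 4×2 = 73; y[2] = 3×2 + 5×4 + 4×5 + 4×4 + 4×3 = 74; y[3] = 3×3 + 5×2 + 4×4 + 4×5 + 4×4 = 71; y[4] = 3×4 + 5×3 + 4×2 + 4×4 + 4×5 = 71. Result: [71, 73, 74, 71, 71]

[71, 73, 74, 71, 71]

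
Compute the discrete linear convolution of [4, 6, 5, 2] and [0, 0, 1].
y[0] = 4×0 = 0; y[1] = 4×0 + 6×0 = 0; y[2] = 4×1 + 6×0 + 5×0 = 4; y[3] = 6×1 + 5×0 + 2×0 = 6; y[4] = 5×1 + 2×0 = 5; y[5] = 2×1 = 2

[0, 0, 4, 6, 5, 2]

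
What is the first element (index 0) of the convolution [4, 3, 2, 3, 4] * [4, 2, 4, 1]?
Use y[k] = Σ_i a[i]·b[k-i] at k=0. y[0] = 4×4 = 16

16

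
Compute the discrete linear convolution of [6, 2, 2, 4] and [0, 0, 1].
y[0] = 6×0 = 0; y[1] = 6×0 + 2×0 = 0; y[2] = 6×1 + 2×0 + 2×0 = 6; y[3] = 2×1 + 2×0 + 4×0 = 2; y[4] = 2×1 + 4×0 = 2; y[5] = 4×1 = 4

[0, 0, 6, 2, 2, 4]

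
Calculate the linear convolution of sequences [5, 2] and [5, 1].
y[0] = 5×5 = 25; y[1] = 5×1 + 2×5 = 15; y[2] = 2×1 = 2

[25, 15, 2]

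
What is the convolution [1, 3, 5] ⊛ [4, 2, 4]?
y[0] = 1×4 = 4; y[1] = 1×2 + 3×4 = 14; y[2] = 1×4 + 3×2 + 5×4 = 30; y[3] = 3×4 + 5×2 = 22; y[4] = 5×4 = 20

[4, 14, 30, 22, 20]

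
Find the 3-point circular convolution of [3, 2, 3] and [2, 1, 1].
Use y[k] = Σ_j x[j]·h[(k-j) mod 3]. y[0] = 3×2 + 2×1 + 3×1 = 11; y[1] = 3×1 + 2×2 + 3×1 = 10; y[2] = 3×1 + 2×1 + 3×2 = 11. Result: [11, 10, 11]

[11, 10, 11]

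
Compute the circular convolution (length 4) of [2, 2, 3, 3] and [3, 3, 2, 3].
Use y[k] = Σ_j x[j]·h[(k-j) mod 4]. y[0] = 2×3 + 2×3 + 3×2 + 3×3 = 27; y[1] = 2×3 + 2×3 + 3×3 + 3×2 = 27; y[2] = 2×2 + 2×3 + 3×3 + 3×3 = 28; y[3] = 2×3 + 2×2 + 3×3 + 3×3 = 28. Result: [27, 27, 28, 28]

[27, 27, 28, 28]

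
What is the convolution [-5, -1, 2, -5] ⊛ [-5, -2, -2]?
y[0] = -5×-5 = 25; y[1] = -5×-2 + -1×-5 = 15; y[2] = -5×-2 + -1×-2 + 2×-5 = 2; y[3] = -1×-2 + 2×-2 + -5×-5 = 23; y[4] = 2×-2 + -5×-2 = 6; y[5] = -5×-2 = 10

[25, 15, 2, 23, 6, 10]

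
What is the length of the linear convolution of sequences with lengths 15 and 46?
Linear/full convolution length: m + n - 1 = 15 + 46 - 1 = 60

60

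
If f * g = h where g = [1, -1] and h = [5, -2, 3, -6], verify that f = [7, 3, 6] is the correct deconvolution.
Forward-compute [7, 3, 6] * [1, -1]: h[0] = 7×1 = 7; h[1] = 7×-1 + 3×1 = -4; h[2] = 3×-1 + 6×1 = 3; h[3] = 6×-1 = -6 → [7, -4, 3, -6]. Does not match given h = [5, -2, 3, -6].

Not verified. [7, 3, 6] * [1, -1] = [7, -4, 3, -6], which differs from [5, -2, 3, -6] at index 0.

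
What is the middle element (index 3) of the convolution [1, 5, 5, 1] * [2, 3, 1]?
Use y[k] = Σ_i a[i]·b[k-i] at k=3. y[3] = 5×1 + 5×3 + 1×2 = 22

22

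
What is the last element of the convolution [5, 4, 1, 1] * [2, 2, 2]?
Use y[k] = Σ_i a[i]·b[k-i] at k=5. y[5] = 1×2 = 2

2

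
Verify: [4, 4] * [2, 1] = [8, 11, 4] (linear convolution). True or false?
Recompute linear convolution of [4, 4] and [2, 1]: y[0] = 4×2 = 8; y[1] = 4×1 + 4×2 = 12; y[2] = 4×1 = 4 → [8, 12, 4]. Compare to given [8, 11, 4]: they differ at index 1: given 11, correct 12, so answer: No

No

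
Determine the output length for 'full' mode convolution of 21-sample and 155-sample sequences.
Linear/full convolution length: m + n - 1 = 21 + 155 - 1 = 175

175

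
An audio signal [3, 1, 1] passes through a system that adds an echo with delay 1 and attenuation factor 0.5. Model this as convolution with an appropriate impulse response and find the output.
Direct-path + delayed-attenuated-path model → impulse response h = [1, 0.5] (1 at lag 0, 0.5 at lag 1). Output y[n] = x[n] + 0.5·x[n - 1] (with x[n] = 0 outside 0..2): y[0] = 3 + 0.5×0 = 3; y[1] = 1 + 0.5×3 = 2.5; y[2] = 1 + 0.5×1 = 1.5; y[3] = 0 + 0.5×1 = 0.5. So y = [3, 2.5, 1.5, 0.5]

[3, 2.5, 1.5, 0.5]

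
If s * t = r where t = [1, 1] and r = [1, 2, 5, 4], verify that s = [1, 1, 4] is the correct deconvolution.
Forward-compute [1, 1, 4] * [1, 1]: r[0] = 1×1 = 1; r[1] = 1×1 + 1×1 = 2; r[2] = 1×1 + 4×1 = 5; r[3] = 4×1 = 4 → [1, 2, 5, 4]. Matches given r = [1, 2, 5, 4], so verified.

Verified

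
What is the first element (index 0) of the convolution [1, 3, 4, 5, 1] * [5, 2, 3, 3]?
Use y[k] = Σ_i a[i]·b[k-i] at k=0. y[0] = 1×5 = 5

5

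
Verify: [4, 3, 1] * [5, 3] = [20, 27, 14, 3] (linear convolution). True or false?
Recompute linear convolution of [4, 3, 1] and [5, 3]: y[0] = 4×5 = 20; y[1] = 4×3 + 3×5 = 27; y[2] = 3×3 + 1×5 = 14; y[3] = 1×3 = 3 → [20, 27, 14, 3]. Given [20, 27, 14, 3] matches, so answer: Yes

Yes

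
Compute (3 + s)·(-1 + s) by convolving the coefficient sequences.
Ascending coefficients: a = [3, 1], b = [-1, 1]. c[0] = 3×-1 = -3; c[1] = 3×1 + 1×-1 = 2; c[2] = 1×1 = 1. Result coefficients: [-3, 2, 1] → -3 + 2s + s^2

-3 + 2s + s^2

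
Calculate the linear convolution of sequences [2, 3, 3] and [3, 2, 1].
y[0] = 2×3 = 6; y[1] = 2×2 + 3×3 = 13; y[2] = 2×1 + 3×2 + 3×3 = 17; y[3] = 3×1 + 3×2 = 9; y[4] = 3×1 = 3

[6, 13, 17, 9, 3]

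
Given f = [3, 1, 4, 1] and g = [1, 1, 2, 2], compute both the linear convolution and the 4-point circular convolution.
Linear: y_lin[0] = 3×1 = 3; y_lin[1] = 3×1 + 1×1 = 4; y_lin[2] = 3×2 + 1×1 + 4×1 = 11; y_lin[3] = 3×2 + 1×2 + 4×1 + 1×1 = 13; y_lin[4] = 1×2 + 4×2 + 1×1 = 11; y_lin[5] = 4×2 + 1×2 = 10; y_lin[6] = 1×2 = 2 → [3, 4, 11, 13, 11, 10, 2]. Circular (length 4): y[0] = 3×1 + 1×2 + 4×2 + 1×1 = 14; y[1] = 3×1 + 1×1 + 4×2 + 1×2 = 14; y[2] = 3×2 + 1×1 + 4×1 + 1×2 = 13; y[3] = 3×2 + 1×2 + 4×1 + 1×1 = 13 → [14, 14, 13, 13]

Linear: [3, 4, 11, 13, 11, 10, 2], Circular: [14, 14, 13, 13]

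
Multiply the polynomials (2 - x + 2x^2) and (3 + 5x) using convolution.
Ascending coefficients: a = [2, -1, 2], b = [3, 5]. c[0] = 2×3 = 6; c[1] = 2×5 + -1×3 = 7; c[2] = -1×5 + 2×3 = 1; c[3] = 2×5 = 10. Result coefficients: [6, 7, 1, 10] → 6 + 7x + x^2 + 10x^3

6 + 7x + x^2 + 10x^3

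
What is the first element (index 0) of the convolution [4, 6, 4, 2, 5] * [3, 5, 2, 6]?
Use y[k] = Σ_i a[i]·b[k-i] at k=0. y[0] = 4×3 = 12

12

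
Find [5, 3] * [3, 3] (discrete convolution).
y[0] = 5×3 = 15; y[1] = 5×3 + 3×3 = 24; y[2] = 3×3 = 9

[15, 24, 9]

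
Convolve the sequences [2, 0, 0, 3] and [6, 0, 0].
y[0] = 2×6 = 12; y[1] = 2×0 + 0×6 = 0; y[2] = 2×0 + 0×0 + 0×6 = 0; y[3] = 0×0 + 0×0 + 3×6 = 18; y[4] = 0×0 + 3×0 = 0; y[5] = 3×0 = 0

[12, 0, 0, 18, 0, 0]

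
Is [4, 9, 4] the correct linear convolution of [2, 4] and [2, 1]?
Recompute linear convolution of [2, 4] and [2, 1]: y[0] = 2×2 = 4; y[1] = 2×1 + 4×2 = 10; y[2] = 4×1 = 4 → [4, 10, 4]. Compare to given [4, 9, 4]: they differ at index 1: given 9, correct 10, so answer: No

No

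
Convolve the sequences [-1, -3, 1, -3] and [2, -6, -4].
y[0] = -1×2 = -2; y[1] = -1×-6 + -3×2 = 0; y[2] = -1×-4 + -3×-6 + 1×2 = 24; y[3] = -3×-4 + 1×-6 + -3×2 = 0; y[4] = 1×-4 + -3×-6 = 14; y[5] = -3×-4 = 12

[-2, 0, 24, 0, 14, 12]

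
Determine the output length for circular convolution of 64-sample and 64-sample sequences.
Circular convolution (zero-padding the shorter input) has length max(m, n) = max(64, 64) = 64

64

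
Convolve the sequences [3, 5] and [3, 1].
y[0] = 3×3 = 9; y[1] = 3×1 + 5×3 = 18; y[2] = 5×1 = 5

[9, 18, 5]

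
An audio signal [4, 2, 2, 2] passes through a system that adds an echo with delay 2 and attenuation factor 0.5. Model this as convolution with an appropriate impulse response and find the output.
Direct-path + delayed-attenuated-path model → impulse response h = [1, 0, 0.5] (1 at lag 0, 0.5 at lag 2). Output y[n] = x[n] + 0.5·x[n - 2] (with x[n] = 0 outside 0..3): y[0] = 4 + 0.5×0 = 4; y[1] = 2 + 0.5×0 = 2; y[2] = 2 + 0.5×4 = 4.0; y[3] = 2 + 0.5×2 = 3.0; y[4] = 0 + 0.5×2 = 1.0; y[5] = 0 + 0.5×2 = 1.0. So y = [4, 2, 4.0, 3.0, 1.0, 1.0]

[4, 2, 4.0, 3.0, 1.0, 1.0]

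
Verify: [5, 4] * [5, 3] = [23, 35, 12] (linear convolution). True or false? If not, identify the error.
Recompute linear convolution of [5, 4] and [5, 3]: y[0] = 5×5 = 25; y[1] = 5×3 + 4×5 = 35; y[2] = 4×3 = 12 → [25, 35, 12]. Compare to given [23, 35, 12]: they differ at index 0: given 23, correct 25, so answer: No

No. Error at index 0: given 23, correct 25.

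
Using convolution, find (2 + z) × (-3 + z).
Ascending coefficients: a = [2, 1], b = [-3, 1]. c[0] = 2×-3 = -6; c[1] = 2×1 + 1×-3 = -1; c[2] = 1×1 = 1. Result coefficients: [-6, -1, 1] → -6 - z + z^2

-6 - z + z^2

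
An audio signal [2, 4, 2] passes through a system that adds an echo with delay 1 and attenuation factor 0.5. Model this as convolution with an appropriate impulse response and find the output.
Direct-path + delayed-attenuated-path model → impulse response h = [1, 0.5] (1 at lag 0, 0.5 at lag 1). Output y[n] = x[n] + 0.5·x[n - 1] (with x[n] = 0 outside 0..2): y[0] = 2 + 0.5×0 = 2; y[1] = 4 + 0.5×2 = 5.0; y[2] = 2 + 0.5×4 = 4.0; y[3] = 0 + 0.5×2 = 1.0. So y = [2, 5.0, 4.0, 1.0]

[2, 5.0, 4.0, 1.0]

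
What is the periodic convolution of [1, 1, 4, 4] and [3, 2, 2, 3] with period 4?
Use y[k] = Σ_j f[j]·g[(k-j) mod 4]. y[0] = 1×3 + 1×3 + 4×2 + 4×2 = 22; y[1] = 1×2 + 1×3 + 4×3 + 4×2 = 25; y[2] = 1×2 + 1×2 + 4×3 + 4×3 = 28; y[3] = 1×3 + 1×2 + 4×2 + 4×3 = 25. Result: [22, 25, 28, 25]

[22, 25, 28, 25]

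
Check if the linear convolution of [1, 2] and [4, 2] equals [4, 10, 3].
Recompute linear convolution of [1, 2] and [4, 2]: y[0] = 1×4 = 4; y[1] = 1×2 + 2×4 = 10; y[2] = 2×2 = 4 → [4, 10, 4]. Compare to given [4, 10, 3]: they differ at index 2: given 3, correct 4, so answer: No

No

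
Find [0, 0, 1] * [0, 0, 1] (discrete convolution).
y[0] = 0×0 = 0; y[1] = 0×0 + 0×0 = 0; y[2] = 0×1 + 0×0 + 1×0 = 0; y[3] = 0×1 + 1×0 = 0; y[4] = 1×1 = 1

[0, 0, 0, 0, 1]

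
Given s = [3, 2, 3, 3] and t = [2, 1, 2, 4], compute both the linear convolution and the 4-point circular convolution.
Linear: y_lin[0] = 3×2 = 6; y_lin[1] = 3×1 + 2×2 = 7; y_lin[2] = 3×2 + 2×1 + 3×2 = 14; y_lin[3] = 3×4 + 2×2 + 3×1 + 3×2 = 25; y_lin[4] = 2×4 + 3×2 + 3×1 = 17; y_lin[5] = 3×4 + 3×2 = 18; y_lin[6] = 3×4 = 12 → [6, 7, 14, 25, 17, 18, 12]. Circular (length 4): y[0] = 3×2 + 2×4 + 3×2 + 3×1 = 23; y[1] = 3×1 + 2×2 + 3×4 + 3×2 = 25; y[2] = 3×2 + 2×1 + 3×2 + 3×4 = 26; y[3] = 3×4 + 2×2 + 3×1 + 3×2 = 25 → [23, 25, 26, 25]

Linear: [6, 7, 14, 25, 17, 18, 12], Circular: [23, 25, 26, 25]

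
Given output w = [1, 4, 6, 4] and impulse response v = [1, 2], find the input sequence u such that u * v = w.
Deconvolve w=[1, 4, 6, 4] by v=[1, 2]. Since v[0]=1, solve forward: u[0] = w[0] / 1 = 1; u[1] = (w[1] - 1×2) / 1 = 2; u[2] = (w[2] - 2×2) / 1 = 2. So u = [1, 2, 2]. Check by forward convolution: w[0] = 1×1 = 1; w[1] = 1×2 + 2×1 = 4; w[2] = 2×2 + 2×1 = 6; w[3] = 2×2 = 4

[1, 2, 2]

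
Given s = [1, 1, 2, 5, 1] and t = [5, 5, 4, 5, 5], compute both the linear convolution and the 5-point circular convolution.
Linear: y_lin[0] = 1×5 = 5; y_lin[1] = 1×5 + 1×5 = 10; y_lin[2] = 1×4 + 1×5 + 2×5 = 19; y_lin[3] = 1×5 + 1×4 + 2×5 + 5×5 = 44; y_lin[4] = 1×5 + 1×5 + 2×4 + 5×5 + 1×5 = 48; y_lin[5] = 1×5 + 2×5 + 5×4 + 1×5 = 40; y_lin[6] = 2×5 + 5×5 + 1×4 = 39; y_lin[7] = 5×5 + 1×5 = 30; y_lin[8] = 1×5 = 5 → [5, 10, 19, 44, 48, 40, 39, 30, 5]. Circular (length 5): y[0] = 1×5 + 1×5 + 2×5 + 5×4 + 1×5 = 45; y[1] = 1×5 + 1×5 + 2×5 + 5×5 + 1×4 = 49; y[2] = 1×4 + 1×5 + 2×5 + 5×5 + 1×5 = 49; y[3] = 1×5 + 1×4 + 2×5 + 5×5 + 1×5 = 49; y[4] = 1×5 + 1×5 + 2×4 + 5×5 + 1×5 = 48 → [45, 49, 49, 49, 48]

Linear: [5, 10, 19, 44, 48, 40, 39, 30, 5], Circular: [45, 49, 49, 49, 48]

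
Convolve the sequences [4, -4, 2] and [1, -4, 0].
y[0] = 4×1 = 4; y[1] = 4×-4 + -4×1 = -20; y[2] = 4×0 + -4×-4 + 2×1 = 18; y[3] = -4×0 + 2×-4 = -8; y[4] = 2×0 = 0

[4, -20, 18, -8, 0]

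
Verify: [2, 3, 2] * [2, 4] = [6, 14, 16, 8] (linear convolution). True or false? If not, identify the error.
Recompute linear convolution of [2, 3, 2] and [2, 4]: y[0] = 2×2 = 4; y[1] = 2×4 + 3×2 = 14; y[2] = 3×4 + 2×2 = 16; y[3] = 2×4 = 8 → [4, 14, 16, 8]. Compare to given [6, 14, 16, 8]: they differ at index 0: given 6, correct 4, so answer: No

No. Error at index 0: given 6, correct 4.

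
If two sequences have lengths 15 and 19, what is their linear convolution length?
Linear/full convolution length: m + n - 1 = 15 + 19 - 1 = 33

33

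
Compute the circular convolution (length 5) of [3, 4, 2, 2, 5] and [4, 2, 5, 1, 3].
Use y[k] = Σ_j x[j]·h[(k-j) mod 5]. y[0] = 3×4 + 4×3 + 2×1 + 2×5 + 5×2 = 46; y[1] = 3×2 + 4×4 + 2×3 + 2×1 + 5×5 = 55; y[2] = 3×5 + 4×2 + 2×4 + 2×3 + 5×1 = 42; y[3] = 3×1 + 4×5 + 2×2 + 2×4 + 5×3 = 50; y[4] = 3×3 + 4×1 + 2×5 + 2×2 + 5×4 = 47. Result: [46, 55, 42, 50, 47]

[46, 55, 42, 50, 47]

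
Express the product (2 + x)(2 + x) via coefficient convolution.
Ascending coefficients: a = [2, 1], b = [2, 1]. c[0] = 2×2 = 4; c[1] = 2×1 + 1×2 = 4; c[2] = 1×1 = 1. Result coefficients: [4, 4, 1] → 4 + 4x + x^2

4 + 4x + x^2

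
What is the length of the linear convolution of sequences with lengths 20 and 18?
Linear/full convolution length: m + n - 1 = 20 + 18 - 1 = 37

37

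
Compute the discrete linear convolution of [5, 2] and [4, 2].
y[0] = 5×4 = 20; y[1] = 5×2 + 2×4 = 18; y[2] = 2×2 = 4

[20, 18, 4]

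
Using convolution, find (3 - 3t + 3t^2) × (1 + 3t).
Ascending coefficients: a = [3, -3, 3], b = [1, 3]. c[0] = 3×1 = 3; c[1] = 3×3 + -3×1 = 6; c[2] = -3×3 + 3×1 = -6; c[3] = 3×3 = 9. Result coefficients: [3, 6, -6, 9] → 3 + 6t - 6t^2 + 9t^3

3 + 6t - 6t^2 + 9t^3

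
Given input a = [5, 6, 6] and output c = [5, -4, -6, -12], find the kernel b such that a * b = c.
Output length 4 = len(a) + len(b) - 1 ⇒ len(b) = 2. Solve b forward using b[k] = (c[k] - Σ_{i≥1} a[i]·b[k-i]) / a[0]: b[0] = c[0] / a[0] = 5 / 5 = 1; b[1] = (c[1] - 6×1) / a[0] = (-4 - 6×1) / 5 = -2. So b = [1, -2]. Forward-check [5, 6, 6] * [1, -2]: c[0] = 5×1 = 5; c[1] = 5×-2 + 6×1 = -4; c[2] = 6×-2 + 6×1 = -6; c[3] = 6×-2 = -12 → [5, -4, -6, -12] ✓

[1, -2]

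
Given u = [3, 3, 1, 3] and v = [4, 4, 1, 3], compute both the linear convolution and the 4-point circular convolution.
Linear: y_lin[0] = 3×4 = 12; y_lin[1] = 3×4 + 3×4 = 24; y_lin[2] = 3×1 + 3×4 + 1×4 = 19; y_lin[3] = 3×3 + 3×1 + 1×4 + 3×4 = 28; y_lin[4] = 3×3 + 1×1 + 3×4 = 22; y_lin[5] = 1×3 + 3×1 = 6; y_lin[6] = 3×3 = 9 → [12, 24, 19, 28, 22, 6, 9]. Circular (length 4): y[0] = 3×4 + 3×3 + 1×1 + 3×4 = 34; y[1] = 3×4 + 3×4 + 1×3 + 3×1 = 30; y[2] = 3×1 + 3×4 + 1×4 + 3×3 = 28; y[3] = 3×3 + 3×1 + 1×4 + 3×4 = 28 → [34, 30, 28, 28]

Linear: [12, 24, 19, 28, 22, 6, 9], Circular: [34, 30, 28, 28]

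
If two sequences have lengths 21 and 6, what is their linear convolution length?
Linear/full convolution length: m + n - 1 = 21 + 6 - 1 = 26

26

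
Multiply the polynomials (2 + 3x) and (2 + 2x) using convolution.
Ascending coefficients: a = [2, 3], b = [2, 2]. c[0] = 2×2 = 4; c[1] = 2×2 + 3×2 = 10; c[2] = 3×2 = 6. Result coefficients: [4, 10, 6] → 4 + 10x + 6x^2

4 + 10x + 6x^2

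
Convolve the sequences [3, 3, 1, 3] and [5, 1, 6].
y[0] = 3×5 = 15; y[1] = 3×1 + 3×5 = 18; y[2] = 3×6 + 3×1 + 1×5 = 26; y[3] = 3×6 + 1×1 + 3×5 = 34; y[4] = 1×6 + 3×1 = 9; y[5] = 3×6 = 18

[15, 18, 26, 34, 9, 18]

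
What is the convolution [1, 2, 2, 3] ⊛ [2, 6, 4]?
y[0] = 1×2 = 2; y[1] = 1×6 + 2×2 = 10; y[2] = 1×4 + 2×6 + 2×2 = 20; y[3] = 2×4 + 2×6 + 3×2 = 26; y[4] = 2×4 + 3×6 = 26; y[5] = 3×4 = 12

[2, 10, 20, 26, 26, 12]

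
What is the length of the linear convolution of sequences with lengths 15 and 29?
Linear/full convolution length: m + n - 1 = 15 + 29 - 1 = 43

43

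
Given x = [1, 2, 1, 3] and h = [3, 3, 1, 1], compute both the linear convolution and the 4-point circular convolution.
Linear: y_lin[0] = 1×3 = 3; y_lin[1] = 1×3 + 2×3 = 9; y_lin[2] = 1×1 + 2×3 + 1×3 = 10; y_lin[3] = 1×1 + 2×1 + 1×3 + 3×3 = 15; y_lin[4] = 2×1 + 1×1 + 3×3 = 12; y_lin[5] = 1×1 + 3×1 = 4; y_lin[6] = 3×1 = 3 → [3, 9, 10, 15, 12, 4, 3]. Circular (length 4): y[0] = 1×3 + 2×1 + 1×1 + 3×3 = 15; y[1] = 1×3 + 2×3 + 1×1 + 3×1 = 13; y[2] = 1×1 + 2×3 + 1×3 + 3×1 = 13; y[3] = 1×1 + 2×1 + 1×3 + 3×3 = 15 → [15, 13, 13, 15]

Linear: [3, 9, 10, 15, 12, 4, 3], Circular: [15, 13, 13, 15]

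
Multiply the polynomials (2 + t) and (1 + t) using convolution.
Ascending coefficients: a = [2, 1], b = [1, 1]. c[0] = 2×1 = 2; c[1] = 2×1 + 1×1 = 3; c[2] = 1×1 = 1. Result coefficients: [2, 3, 1] → 2 + 3t + t^2

2 + 3t + t^2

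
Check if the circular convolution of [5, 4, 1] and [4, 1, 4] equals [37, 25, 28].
Recompute circular convolution of [5, 4, 1] and [4, 1, 4]: y[0] = 5×4 + 4×4 + 1×1 = 37; y[1] = 5×1 + 4×4 + 1×4 = 25; y[2] = 5×4 + 4×1 + 1×4 = 28 → [37, 25, 28]. Given [37, 25, 28] matches, so answer: Yes

Yes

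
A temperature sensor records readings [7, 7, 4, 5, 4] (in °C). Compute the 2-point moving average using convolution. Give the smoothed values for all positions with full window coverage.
2-point moving average kernel = [1, 1]. Apply in 'valid' mode (full window coverage): avg[0] = (7 + 7) / 2 = 7.0; avg[1] = (7 + 4) / 2 = 5.5; avg[2] = (4 + 5) / 2 = 4.5; avg[3] = (5 + 4) / 2 = 4.5. Smoothed values: [7.0, 5.5, 4.5, 4.5]

[7.0, 5.5, 4.5, 4.5]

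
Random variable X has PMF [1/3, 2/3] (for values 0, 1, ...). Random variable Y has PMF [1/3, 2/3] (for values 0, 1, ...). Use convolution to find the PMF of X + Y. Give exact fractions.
P(X+Y=k) = Σ_i P(X=i)·P(Y=k-i) — a convolution of [1/3, 2/3] and [1/3, 2/3]. P(X+Y=0) = (1/3)×(1/3) = 1/9; P(X+Y=1) = (1/3)×(2/3) + (2/3)×(1/3) = 2/9 + 2/9 = 4/9; P(X+Y=2) = (2/3)×(2/3) = 4/9. PMF: [1/9, 4/9, 4/9] (sums to 1 ✓)

[1/9, 4/9, 4/9]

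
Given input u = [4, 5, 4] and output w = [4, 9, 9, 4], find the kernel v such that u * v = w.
Output length 4 = len(u) + len(v) - 1 ⇒ len(v) = 2. Solve v forward using v[k] = (w[k] - Σ_{i≥1} u[i]·v[k-i]) / u[0]: v[0] = w[0] / u[0] = 4 / 4 = 1; v[1] = (w[1] - 5×1) / u[0] = (9 - 5×1) / 4 = 1. So v = [1, 1]. Forward-check [4, 5, 4] * [1, 1]: w[0] = 4×1 = 4; w[1] = 4×1 + 5×1 = 9; w[2] = 5×1 + 4×1 = 9; w[3] = 4×1 = 4 → [4, 9, 9, 4] ✓

[1, 1]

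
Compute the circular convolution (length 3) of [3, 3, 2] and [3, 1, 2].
Use y[k] = Σ_j u[j]·v[(k-j) mod 3]. y[0] = 3×3 + 3×2 + 2×1 = 17; y[1] = 3×1 + 3×3 + 2×2 = 16; y[2] = 3×2 + 3×1 + 2×3 = 15. Result: [17, 16, 15]

[17, 16, 15]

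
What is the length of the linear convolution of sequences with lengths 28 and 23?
Linear/full convolution length: m + n - 1 = 28 + 23 - 1 = 50

50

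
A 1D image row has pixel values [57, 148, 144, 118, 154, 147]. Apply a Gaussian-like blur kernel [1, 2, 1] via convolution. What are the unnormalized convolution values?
Convolve image row [57, 148, 144, 118, 154, 147] with kernel [1, 2, 1]: y[0] = 57×1 = 57; y[1] = 57×2 + 148×1 = 262; y[2] = 57×1 + 148×2 + 144×1 = 497; y[3] = 148×1 + 144×2 + 118×1 = 554; y[4] = 144×1 + 118×2 + 154×1 = 534; y[5] = 118×1 + 154×2 + 147×1 = 573; y[6] = 154×1 + 147×2 = 448; y[7] = 147×1 = 147 → [57, 262, 497, 554, 534, 573, 448, 147]. Normalization factor = sum(kernel) = 4.

[57, 262, 497, 554, 534, 573, 448, 147]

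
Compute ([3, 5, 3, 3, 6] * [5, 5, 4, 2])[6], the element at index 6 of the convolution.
Use y[k] = Σ_i a[i]·b[k-i] at k=6. y[6] = 3×2 + 6×4 = 30

30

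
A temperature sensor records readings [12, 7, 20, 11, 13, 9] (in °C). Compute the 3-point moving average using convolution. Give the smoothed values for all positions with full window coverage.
3-point moving average kernel = [1, 1, 1]. Apply in 'valid' mode (full window coverage): avg[0] = (12 + 7 + 20) / 3 = 13.0; avg[1] = (7 + 20 + 11) / 3 = 12.67; avg[2] = (20 + 11 + 13) / 3 = 14.67; avg[3] = (11 + 13 + 9) / 3 = 11.0. Smoothed values: [13.0, 12.67, 14.67, 11.0]

[13.0, 12.67, 14.67, 11.0]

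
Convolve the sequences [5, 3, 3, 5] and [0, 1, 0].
y[0] = 5×0 = 0; y[1] = 5×1 + 3×0 = 5; y[2] = 5×0 + 3×1 + 3×0 = 3; y[3] = 3×0 + 3×1 + 5×0 = 3; y[4] = 3×0 + 5×1 = 5; y[5] = 5×0 = 0

[0, 5, 3, 3, 5, 0]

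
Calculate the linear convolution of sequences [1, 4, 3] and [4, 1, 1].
y[0] = 1×4 = 4; y[1] = 1×1 + 4×4 = 17; y[2] = 1×1 + 4×1 + 3×4 = 17; y[3] = 4×1 + 3×1 = 7; y[4] = 3×1 = 3

[4, 17, 17, 7, 3]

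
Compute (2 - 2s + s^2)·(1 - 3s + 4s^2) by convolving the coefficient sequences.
Ascending coefficients: a = [2, -2, 1], b = [1, -3, 4]. c[0] = 2×1 = 2; c[1] = 2×-3 + -2×1 = -8; c[2] = 2×4 + -2×-3 + 1×1 = 15; c[3] = -2×4 + 1×-3 = -11; c[4] = 1×4 = 4. Result coefficients: [2, -8, 15, -11, 4] → 2 - 8s + 15s^2 - 11s^3 + 4s^4

2 - 8s + 15s^2 - 11s^3 + 4s^4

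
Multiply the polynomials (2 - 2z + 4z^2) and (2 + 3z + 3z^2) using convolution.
Ascending coefficients: a = [2, -2, 4], b = [2, 3, 3]. c[0] = 2×2 = 4; c[1] = 2×3 + -2×2 = 2; c[2] = 2×3 + -2×3 + 4×2 = 8; c[3] = -2×3 + 4×3 = 6; c[4] = 4×3 = 12. Result coefficients: [4, 2, 8, 6, 12] → 4 + 2z + 8z^2 + 6z^3 + 12z^4

4 + 2z + 8z^2 + 6z^3 + 12z^4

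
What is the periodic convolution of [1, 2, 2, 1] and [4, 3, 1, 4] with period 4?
Use y[k] = Σ_j f[j]·g[(k-j) mod 4]. y[0] = 1×4 + 2×4 + 2×1 + 1×3 = 17; y[1] = 1×3 + 2×4 + 2×4 + 1×1 = 20; y[2] = 1×1 + 2×3 + 2×4 + 1×4 = 19; y[3] = 1×4 + 2×1 + 2×3 + 1×4 = 16. Result: [17, 20, 19, 16]

[17, 20, 19, 16]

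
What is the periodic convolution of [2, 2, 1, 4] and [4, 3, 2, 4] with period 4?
Use y[k] = Σ_j a[j]·b[(k-j) mod 4]. y[0] = 2×4 + 2×4 + 1×2 + 4×3 = 30; y[1] = 2×3 + 2×4 + 1×4 + 4×2 = 26; y[2] = 2×2 + 2×3 + 1×4 + 4×4 = 30; y[3] = 2×4 + 2×2 + 1×3 + 4×4 = 31. Result: [30, 26, 30, 31]

[30, 26, 30, 31]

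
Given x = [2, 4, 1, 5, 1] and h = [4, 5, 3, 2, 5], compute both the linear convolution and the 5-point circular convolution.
Linear: y_lin[0] = 2×4 = 8; y_lin[1] = 2×5 + 4×4 = 26; y_lin[2] = 2×3 + 4×5 + 1×4 = 30; y_lin[3] = 2×2 + 4×3 + 1×5 + 5×4 = 41; y_lin[4] = 2×5 + 4×2 + 1×3 + 5×5 + 1×4 = 50; y_lin[5] = 4×5 + 1×2 + 5×3 + 1×5 = 42; y_lin[6] = 1×5 + 5×2 + 1×3 = 18; y_lin[7] = 5×5 + 1×2 = 27; y_lin[8] = 1×5 = 5 → [8, 26, 30, 41, 50, 42, 18, 27, 5]. Circular (length 5): y[0] = 2×4 + 4×5 + 1×2 + 5×3 + 1×5 = 50; y[1] = 2×5 + 4×4 + 1×5 + 5×2 + 1×3 = 44; y[2] = 2×3 + 4×5 + 1×4 + 5×5 + 1×2 = 57; y[3] = 2×2 + 4×3 + 1×5 + 5×4 + 1×5 = 46; y[4] = 2×5 + 4×2 + 1×3 + 5×5 + 1×4 = 50 → [50, 44, 57, 46, 50]

Linear: [8, 26, 30, 41, 50, 42, 18, 27, 5], Circular: [50, 44, 57, 46, 50]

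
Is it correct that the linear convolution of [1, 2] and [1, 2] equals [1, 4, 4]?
Recompute linear convolution of [1, 2] and [1, 2]: y[0] = 1×1 = 1; y[1] = 1×2 + 2×1 = 4; y[2] = 2×2 = 4 → [1, 4, 4]. Given [1, 4, 4] matches, so answer: Yes

Yes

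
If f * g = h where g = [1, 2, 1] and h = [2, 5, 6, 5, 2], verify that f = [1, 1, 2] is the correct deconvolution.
Forward-compute [1, 1, 2] * [1, 2, 1]: h[0] = 1×1 = 1; h[1] = 1×2 + 1×1 = 3; h[2] = 1×1 + 1×2 + 2×1 = 5; h[3] = 1×1 + 2×2 = 5; h[4] = 2×1 = 2 → [1, 3, 5, 5, 2]. Does not match given h = [2, 5, 6, 5, 2].

Not verified. [1, 1, 2] * [1, 2, 1] = [1, 3, 5, 5, 2], which differs from [2, 5, 6, 5, 2] at index 0.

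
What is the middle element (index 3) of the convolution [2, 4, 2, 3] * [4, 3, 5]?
Use y[k] = Σ_i a[i]·b[k-i] at k=3. y[3] = 4×5 + 2×3 + 3×4 = 38

38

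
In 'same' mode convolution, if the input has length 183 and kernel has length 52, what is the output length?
'Same' mode returns an output with the same length as the input: 183

183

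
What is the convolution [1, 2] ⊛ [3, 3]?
y[0] = 1×3 = 3; y[1] = 1×3 + 2×3 = 9; y[2] = 2×3 = 6

[3, 9, 6]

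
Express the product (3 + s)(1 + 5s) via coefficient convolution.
Ascending coefficients: a = [3, 1], b = [1, 5]. c[0] = 3×1 = 3; c[1] = 3×5 + 1×1 = 16; c[2] = 1×5 = 5. Result coefficients: [3, 16, 5] → 3 + 16s + 5s^2

3 + 16s + 5s^2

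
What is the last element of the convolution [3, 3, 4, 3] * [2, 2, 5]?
Use y[k] = Σ_i a[i]·b[k-i] at k=5. y[5] = 3×5 = 15

15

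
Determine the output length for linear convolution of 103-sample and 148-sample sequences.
Linear/full convolution length: m + n - 1 = 103 + 148 - 1 = 250

250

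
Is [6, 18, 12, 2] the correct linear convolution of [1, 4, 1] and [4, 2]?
Recompute linear convolution of [1, 4, 1] and [4, 2]: y[0] = 1×4 = 4; y[1] = 1×2 + 4×4 = 18; y[2] = 4×2 + 1×4 = 12; y[3] = 1×2 = 2 → [4, 18, 12, 2]. Compare to given [6, 18, 12, 2]: they differ at index 0: given 6, correct 4, so answer: No

No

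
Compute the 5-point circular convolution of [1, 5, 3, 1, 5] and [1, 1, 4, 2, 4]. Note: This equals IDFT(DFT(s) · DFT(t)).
Either evaluate y[k] = Σ_j s[j]·t[(k-j) mod 5] directly, or use IDFT(DFT(s) · DFT(t)). y[0] = 1×1 + 5×4 + 3×2 + 1×4 + 5×1 = 36; y[1] = 1×1 + 5×1 + 3×4 + 1×2 + 5×4 = 40; y[2] = 1×4 + 5×1 + 3×1 + 1×4 + 5×2 = 26; y[3] = 1×2 + 5×4 + 3×1 + 1×1 + 5×4 = 46; y[4] = 1×4 + 5×2 + 3×4 + 1×1 + 5×1 = 32. Result: [36, 40, 26, 46, 32]

[36, 40, 26, 46, 32]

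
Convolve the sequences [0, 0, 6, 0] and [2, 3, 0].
y[0] = 0×2 = 0; y[1] = 0×3 + 0×2 = 0; y[2] = 0×0 + 0×3 + 6×2 = 12; y[3] = 0×0 + 6×3 + 0×2 = 18; y[4] = 6×0 + 0×3 = 0; y[5] = 0×0 = 0

[0, 0, 12, 18, 0, 0]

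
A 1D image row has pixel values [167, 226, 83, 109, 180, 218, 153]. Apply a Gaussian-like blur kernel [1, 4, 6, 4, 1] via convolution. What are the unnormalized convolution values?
Convolve image row [167, 226, 83, 109, 180, 218, 153] with kernel [1, 4, 6, 4, 1]: y[0] = 167×1 = 167; y[1] = 167×4 + 226×1 = 894; y[2] = 167×6 + 226×4 + 83×1 = 1989; y[3] = 167×4 + 226×6 + 83×4 + 109×1 = 2465; y[4] = 167×1 + 226×4 + 83×6 + 109×4 + 180×1 = 2185; y[5] = 226×1 + 83×4 + 109×6 + 180×4 + 218×1 = 2150; y[6] = 83×1 + 109×4 + 180×6 + 218×4 + 153×1 = 2624; y[7] = 109×1 + 180×4 + 218×6 + 153×4 = 2749; y[8] = 180×1 + 218×4 + 153×6 = 1970; y[9] = 218×1 + 153×4 = 830; y[10] = 153×1 = 153 → [167, 894, 1989, 2465, 2185, 2150, 2624, 2749, 1970, 830, 153]. Normalization factor = sum(kernel) = 16.

[167, 894, 1989, 2465, 2185, 2150, 2624, 2749, 1970, 830, 153]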